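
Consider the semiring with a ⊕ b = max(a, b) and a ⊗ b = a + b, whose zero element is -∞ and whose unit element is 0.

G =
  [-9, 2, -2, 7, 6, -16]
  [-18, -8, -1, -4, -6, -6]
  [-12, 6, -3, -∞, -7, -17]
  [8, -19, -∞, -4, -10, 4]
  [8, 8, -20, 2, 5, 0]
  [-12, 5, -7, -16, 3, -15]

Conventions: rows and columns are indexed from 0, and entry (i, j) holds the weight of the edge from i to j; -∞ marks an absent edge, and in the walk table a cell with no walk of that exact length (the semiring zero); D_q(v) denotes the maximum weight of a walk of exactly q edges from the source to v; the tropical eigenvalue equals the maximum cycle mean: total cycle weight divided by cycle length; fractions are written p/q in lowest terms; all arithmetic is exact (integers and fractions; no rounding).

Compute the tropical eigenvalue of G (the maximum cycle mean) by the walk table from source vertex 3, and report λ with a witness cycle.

q=0: [-∞, -∞, -∞, 0, -∞, -∞]
q=1: [8, -19, -∞, -4, -10, 4]
q=2: [4, 10, 6, 15, 14, 0]
q=3: [23, 22, 9, 16, 19, 19]
q=4: [27, 27, 21, 30, 29, 20]
q=5: [38, 37, 26, 34, 34, 34]
q=6: [42, 42, 36, 45, 44, 38]
Optimal cycle mean attained by: cycle 0->3->0, total 7 + 8, length 2.
Answer: λ = 15/2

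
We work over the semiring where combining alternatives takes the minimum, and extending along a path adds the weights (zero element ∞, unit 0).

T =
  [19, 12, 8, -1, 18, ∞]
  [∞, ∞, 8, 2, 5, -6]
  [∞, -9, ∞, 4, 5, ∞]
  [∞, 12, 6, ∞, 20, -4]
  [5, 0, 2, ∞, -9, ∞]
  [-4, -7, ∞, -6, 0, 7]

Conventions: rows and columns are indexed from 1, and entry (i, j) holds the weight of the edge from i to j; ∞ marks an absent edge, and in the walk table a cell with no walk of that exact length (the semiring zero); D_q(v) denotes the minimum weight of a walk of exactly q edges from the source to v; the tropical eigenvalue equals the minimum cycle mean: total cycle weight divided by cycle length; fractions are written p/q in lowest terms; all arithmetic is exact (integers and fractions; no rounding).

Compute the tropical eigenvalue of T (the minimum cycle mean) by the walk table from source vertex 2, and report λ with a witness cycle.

q=0: [∞, 0, ∞, ∞, ∞, ∞]
q=1: [∞, ∞, 8, 2, 5, -6]
q=2: [-10, -13, 7, -12, -6, -2]
q=3: [-6, -9, -6, -11, -15, -19]
q=4: [-23, -26, -13, -25, -24, -15]
q=5: [-19, -24, -22, -24, -33, -32]
q=6: [-36, -39, -31, -38, -42, -30]
Optimal cycle mean attained by: cycle 5->5, total (-9), length 1.
Answer: λ = -9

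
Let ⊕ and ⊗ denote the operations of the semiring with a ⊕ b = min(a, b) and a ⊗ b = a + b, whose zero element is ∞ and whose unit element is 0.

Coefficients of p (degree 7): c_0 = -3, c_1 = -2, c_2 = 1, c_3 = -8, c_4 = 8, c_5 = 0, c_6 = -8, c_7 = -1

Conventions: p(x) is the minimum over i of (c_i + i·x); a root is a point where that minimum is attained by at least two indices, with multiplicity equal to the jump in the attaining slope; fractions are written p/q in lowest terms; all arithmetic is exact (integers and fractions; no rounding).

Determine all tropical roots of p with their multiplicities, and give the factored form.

hull edge (i=0, c=-3) to (i=3, c=-8): slope -5/3, span 3
hull edge (i=3, c=-8) to (i=6, c=-8): slope 0, span 3
hull edge (i=6, c=-8) to (i=7, c=-1): slope 7, span 1
Factored form: p(x) = -1 ⊗ (x ⊕ (-7)) ⊗ (x ⊕ 0) ⊗ (x ⊕ 0) ⊗ (x ⊕ 0) ⊗ (x ⊕ 5/3) ⊗ (x ⊕ 5/3) ⊗ (x ⊕ 5/3)
Answer: roots = -7 (mult 1), 0 (mult 3), 5/3 (mult 3)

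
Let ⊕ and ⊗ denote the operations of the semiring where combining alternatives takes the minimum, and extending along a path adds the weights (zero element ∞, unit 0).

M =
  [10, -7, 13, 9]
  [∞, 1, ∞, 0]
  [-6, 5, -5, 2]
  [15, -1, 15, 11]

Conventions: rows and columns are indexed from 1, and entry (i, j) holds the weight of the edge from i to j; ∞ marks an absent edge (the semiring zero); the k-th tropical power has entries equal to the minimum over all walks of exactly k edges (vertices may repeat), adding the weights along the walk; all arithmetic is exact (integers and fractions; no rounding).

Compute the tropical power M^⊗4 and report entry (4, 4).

M^⊗2:
  [7, -6, 8, -7]
  [15, -1, 15, 1]
  [-11, -13, -10, -3]
  [9, 0, 10, -1]
M^⊗3:
  [2, -8, 3, -6]
  [9, 0, 10, -1]
  [-16, -18, -15, -13]
  [4, -2, 5, 0]
M^⊗4:
  [-3, -7, -2, -8]
  [4, -2, 5, 0]
  [-21, -23, -20, -18]
  [-1, -3, 0, -2]
Key observation: the optimum is the walk 4->2->4->2->4, with weight (-1) + 0 + (-1) + 0 = -2.
Optimal value attained by: walk 4->2->4->2->4.
Answer: (M^⊗4)[4][4] = -2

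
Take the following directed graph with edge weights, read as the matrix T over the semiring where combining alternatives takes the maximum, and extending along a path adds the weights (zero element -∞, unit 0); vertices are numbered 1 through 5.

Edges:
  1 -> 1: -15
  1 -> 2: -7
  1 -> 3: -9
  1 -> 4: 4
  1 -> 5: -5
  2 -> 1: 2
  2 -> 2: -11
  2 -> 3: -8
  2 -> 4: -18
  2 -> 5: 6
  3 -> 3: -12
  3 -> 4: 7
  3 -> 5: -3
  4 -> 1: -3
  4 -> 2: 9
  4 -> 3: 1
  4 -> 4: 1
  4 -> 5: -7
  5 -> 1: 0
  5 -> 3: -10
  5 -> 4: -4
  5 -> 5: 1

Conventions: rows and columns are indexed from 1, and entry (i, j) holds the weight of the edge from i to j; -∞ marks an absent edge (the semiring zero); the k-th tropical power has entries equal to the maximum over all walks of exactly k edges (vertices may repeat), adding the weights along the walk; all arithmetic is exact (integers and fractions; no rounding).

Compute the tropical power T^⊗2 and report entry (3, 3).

T^⊗2:
  [1, 13, 5, 5, -1]
  [6, -5, -4, 6, 7]
  [4, 16, 8, 8, 0]
  [11, 10, 2, 8, 15]
  [1, 5, -3, 4, 2]
Key observation: the optimum is the walk 3->4->3, with weight 7 + 1 = 8.
Optimal value attained by: walk 3->4->3.
Answer: (T^⊗2)[3][3] = 8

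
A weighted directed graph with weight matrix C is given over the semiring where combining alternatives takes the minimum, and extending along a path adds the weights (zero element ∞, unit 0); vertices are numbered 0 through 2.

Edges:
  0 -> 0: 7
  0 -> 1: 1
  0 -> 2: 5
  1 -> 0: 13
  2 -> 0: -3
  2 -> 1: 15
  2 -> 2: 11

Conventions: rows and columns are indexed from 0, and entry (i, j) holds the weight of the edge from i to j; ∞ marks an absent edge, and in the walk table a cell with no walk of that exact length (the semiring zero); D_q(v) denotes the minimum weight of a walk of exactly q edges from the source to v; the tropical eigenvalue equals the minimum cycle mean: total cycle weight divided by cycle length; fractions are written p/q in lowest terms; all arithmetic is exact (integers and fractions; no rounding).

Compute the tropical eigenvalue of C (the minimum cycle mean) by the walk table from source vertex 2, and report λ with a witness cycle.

q=0: [∞, ∞, 0]
q=1: [-3, 15, 11]
q=2: [4, -2, 2]
q=3: [-1, 5, 9]
Optimal cycle mean attained by: cycle 0->2->0, total 5 + (-3), length 2.
Answer: λ = 1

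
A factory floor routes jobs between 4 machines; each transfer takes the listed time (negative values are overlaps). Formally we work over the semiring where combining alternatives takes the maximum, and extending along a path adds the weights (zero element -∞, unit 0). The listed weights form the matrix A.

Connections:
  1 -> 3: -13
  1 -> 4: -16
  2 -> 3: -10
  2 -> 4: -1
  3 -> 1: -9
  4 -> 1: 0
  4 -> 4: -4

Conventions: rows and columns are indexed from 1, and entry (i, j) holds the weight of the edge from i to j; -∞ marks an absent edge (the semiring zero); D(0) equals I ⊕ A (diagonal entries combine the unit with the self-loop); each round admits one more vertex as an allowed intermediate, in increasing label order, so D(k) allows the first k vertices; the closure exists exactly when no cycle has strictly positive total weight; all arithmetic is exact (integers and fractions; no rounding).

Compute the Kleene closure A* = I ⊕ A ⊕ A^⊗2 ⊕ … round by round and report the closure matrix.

D(0):
  [0, -∞, -13, -16]
  [-∞, 0, -10, -1]
  [-9, -∞, 0, -∞]
  [0, -∞, -∞, 0]
D(1):
  [0, -∞, -13, -16]
  [-∞, 0, -10, -1]
  [-9, -∞, 0, -25]
  [0, -∞, -13, 0]
D(2):
  [0, -∞, -13, -16]
  [-∞, 0, -10, -1]
  [-9, -∞, 0, -25]
  [0, -∞, -13, 0]
D(3):
  [0, -∞, -13, -16]
  [-19, 0, -10, -1]
  [-9, -∞, 0, -25]
  [0, -∞, -13, 0]
D(4):
  [0, -∞, -13, -16]
  [-1, 0, -10, -1]
  [-9, -∞, 0, -25]
  [0, -∞, -13, 0]
Answer: A* = [[0, -∞, -13, -16], [-1, 0, -10, -1], [-9, -∞, 0, -25], [0, -∞, -13, 0]]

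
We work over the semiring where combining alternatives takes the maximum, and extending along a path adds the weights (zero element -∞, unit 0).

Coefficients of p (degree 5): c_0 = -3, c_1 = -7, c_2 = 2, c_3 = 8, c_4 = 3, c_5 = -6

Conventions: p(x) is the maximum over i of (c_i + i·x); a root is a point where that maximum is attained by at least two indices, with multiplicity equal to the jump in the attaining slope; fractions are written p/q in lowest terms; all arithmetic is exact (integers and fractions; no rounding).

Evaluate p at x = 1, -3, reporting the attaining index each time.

p(1) = max(-3+0·1=-3, -7+1·1=-6, 2+2·1=4, 8+3·1=11, 3+4·1=7, -6+5·1=-1) = 11 (attained by i=3)
p(-3) = max(-3+0·(-3)=-3, -7+1·(-3)=-10, 2+2·(-3)=-4, 8+3·(-3)=-1, 3+4·(-3)=-9, -6+5·(-3)=-21) = -1 (attained by i=3)
Answer: p(1) = 11; p(-3) = -1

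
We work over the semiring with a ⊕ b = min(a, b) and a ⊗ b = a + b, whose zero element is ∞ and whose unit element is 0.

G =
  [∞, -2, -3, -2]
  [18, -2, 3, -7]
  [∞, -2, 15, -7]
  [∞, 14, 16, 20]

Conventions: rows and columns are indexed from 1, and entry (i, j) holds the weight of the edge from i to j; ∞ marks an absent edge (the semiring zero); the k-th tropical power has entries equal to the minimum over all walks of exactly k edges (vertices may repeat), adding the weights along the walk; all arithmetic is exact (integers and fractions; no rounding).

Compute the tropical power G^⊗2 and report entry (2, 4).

G^⊗2:
  [16, -5, 1, -10]
  [16, -4, 1, -9]
  [16, -4, 1, -9]
  [32, 12, 17, 7]
Key observation: the optimum is the walk 2->2->4, with weight (-2) + (-7) = -9.
Optimal value attained by: walk 2->2->4.
Answer: (G^⊗2)[2][4] = -9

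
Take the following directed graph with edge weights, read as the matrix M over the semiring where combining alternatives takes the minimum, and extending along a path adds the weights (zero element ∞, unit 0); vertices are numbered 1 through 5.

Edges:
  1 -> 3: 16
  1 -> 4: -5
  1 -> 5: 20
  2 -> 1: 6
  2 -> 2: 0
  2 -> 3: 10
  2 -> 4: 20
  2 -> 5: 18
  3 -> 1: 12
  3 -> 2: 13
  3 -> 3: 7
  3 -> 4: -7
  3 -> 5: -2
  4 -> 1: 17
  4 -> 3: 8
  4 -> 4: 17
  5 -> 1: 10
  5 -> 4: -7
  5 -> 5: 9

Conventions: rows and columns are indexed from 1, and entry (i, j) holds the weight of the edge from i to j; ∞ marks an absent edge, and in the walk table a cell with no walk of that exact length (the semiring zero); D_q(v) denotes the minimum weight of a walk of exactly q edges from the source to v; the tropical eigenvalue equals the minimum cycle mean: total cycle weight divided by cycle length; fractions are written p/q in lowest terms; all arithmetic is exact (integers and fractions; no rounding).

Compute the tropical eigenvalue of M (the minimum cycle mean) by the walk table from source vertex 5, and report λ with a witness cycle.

q=0: [∞, ∞, ∞, ∞, 0]
q=1: [10, ∞, ∞, -7, 9]
q=2: [10, ∞, 1, 2, 18]
q=3: [13, 14, 8, -6, -1]
q=4: [9, 14, 2, -8, 6]
q=5: [9, 14, 0, -5, 0]
Optimal cycle mean attained by: cycle 3->5->4->3, total (-2) + (-7) + 8, length 3.
Answer: λ = -1/3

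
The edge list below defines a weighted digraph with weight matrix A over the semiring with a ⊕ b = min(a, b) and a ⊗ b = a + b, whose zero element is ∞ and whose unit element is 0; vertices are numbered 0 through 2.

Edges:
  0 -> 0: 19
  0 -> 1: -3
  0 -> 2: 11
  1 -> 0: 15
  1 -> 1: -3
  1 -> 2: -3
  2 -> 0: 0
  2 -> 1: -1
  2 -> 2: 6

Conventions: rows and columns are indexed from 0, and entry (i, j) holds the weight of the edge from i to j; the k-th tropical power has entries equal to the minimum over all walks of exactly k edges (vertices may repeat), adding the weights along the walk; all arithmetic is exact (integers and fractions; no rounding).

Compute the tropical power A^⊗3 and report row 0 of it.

A^⊗2:
  [11, -6, -6]
  [-3, -6, -6]
  [6, -4, -4]
A^⊗3:
  [-6, -9, -9]
  [-6, -9, -9]
  [-4, -7, -7]
Answer: row 0 of A^⊗3 = [-6, -9, -9]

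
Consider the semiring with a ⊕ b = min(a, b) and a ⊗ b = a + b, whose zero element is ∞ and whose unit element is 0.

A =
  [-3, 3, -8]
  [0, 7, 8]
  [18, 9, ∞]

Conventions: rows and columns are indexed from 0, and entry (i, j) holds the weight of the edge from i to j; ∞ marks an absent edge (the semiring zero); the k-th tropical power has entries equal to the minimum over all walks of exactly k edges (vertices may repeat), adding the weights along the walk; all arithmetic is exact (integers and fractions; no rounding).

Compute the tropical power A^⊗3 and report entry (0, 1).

A^⊗2:
  [-6, 0, -11]
  [-3, 3, -8]
  [9, 16, 10]
A^⊗3:
  [-9, -3, -14]
  [-6, 0, -11]
  [6, 12, 1]
Key observation: the optimum is the walk 0->0->0->1, with weight (-3) + (-3) + 3 = -3.
Optimal value attained by: walk 0->0->0->1.
Answer: (A^⊗3)[0][1] = -3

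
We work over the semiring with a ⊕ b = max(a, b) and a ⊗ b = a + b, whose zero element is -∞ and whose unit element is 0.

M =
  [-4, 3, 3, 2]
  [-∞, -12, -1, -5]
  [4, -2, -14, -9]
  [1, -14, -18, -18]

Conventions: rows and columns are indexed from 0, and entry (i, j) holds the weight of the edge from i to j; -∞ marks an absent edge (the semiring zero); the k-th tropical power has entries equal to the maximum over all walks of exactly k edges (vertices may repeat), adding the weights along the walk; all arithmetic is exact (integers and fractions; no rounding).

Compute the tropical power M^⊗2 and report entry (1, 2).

M^⊗2:
  [7, 1, 2, -2]
  [3, -3, -13, -10]
  [0, 7, 7, 6]
  [-3, 4, 4, 3]
Key observation: the optimum is the walk 1->1->2, with weight (-12) + (-1) = -13.
Optimal value attained by: walk 1->1->2.
Answer: (M^⊗2)[1][2] = -13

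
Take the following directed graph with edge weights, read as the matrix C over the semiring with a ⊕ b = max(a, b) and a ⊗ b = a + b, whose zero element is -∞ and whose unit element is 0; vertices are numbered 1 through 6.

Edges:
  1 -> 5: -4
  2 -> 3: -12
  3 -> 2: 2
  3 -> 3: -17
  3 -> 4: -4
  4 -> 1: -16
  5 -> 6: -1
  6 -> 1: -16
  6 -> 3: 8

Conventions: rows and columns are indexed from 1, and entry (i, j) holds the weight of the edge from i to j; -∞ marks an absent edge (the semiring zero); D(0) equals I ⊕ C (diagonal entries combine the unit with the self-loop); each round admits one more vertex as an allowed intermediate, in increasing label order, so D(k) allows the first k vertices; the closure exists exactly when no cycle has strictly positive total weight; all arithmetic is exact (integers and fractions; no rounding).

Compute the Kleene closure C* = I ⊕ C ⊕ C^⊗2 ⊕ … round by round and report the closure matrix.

D(0):
  [0, -∞, -∞, -∞, -4, -∞]
  [-∞, 0, -12, -∞, -∞, -∞]
  [-∞, 2, 0, -4, -∞, -∞]
  [-16, -∞, -∞, 0, -∞, -∞]
  [-∞, -∞, -∞, -∞, 0, -1]
  [-16, -∞, 8, -∞, -∞, 0]
D(1):
  [0, -∞, -∞, -∞, -4, -∞]
  [-∞, 0, -12, -∞, -∞, -∞]
  [-∞, 2, 0, -4, -∞, -∞]
  [-16, -∞, -∞, 0, -20, -∞]
  [-∞, -∞, -∞, -∞, 0, -1]
  [-16, -∞, 8, -∞, -20, 0]
D(2):
  [0, -∞, -∞, -∞, -4, -∞]
  [-∞, 0, -12, -∞, -∞, -∞]
  [-∞, 2, 0, -4, -∞, -∞]
  [-16, -∞, -∞, 0, -20, -∞]
  [-∞, -∞, -∞, -∞, 0, -1]
  [-16, -∞, 8, -∞, -20, 0]
D(3):
  [0, -∞, -∞, -∞, -4, -∞]
  [-∞, 0, -12, -16, -∞, -∞]
  [-∞, 2, 0, -4, -∞, -∞]
  [-16, -∞, -∞, 0, -20, -∞]
  [-∞, -∞, -∞, -∞, 0, -1]
  [-16, 10, 8, 4, -20, 0]
D(4):
  [0, -∞, -∞, -∞, -4, -∞]
  [-32, 0, -12, -16, -36, -∞]
  [-20, 2, 0, -4, -24, -∞]
  [-16, -∞, -∞, 0, -20, -∞]
  [-∞, -∞, -∞, -∞, 0, -1]
  [-12, 10, 8, 4, -16, 0]
D(5):
  [0, -∞, -∞, -∞, -4, -5]
  [-32, 0, -12, -16, -36, -37]
  [-20, 2, 0, -4, -24, -25]
  [-16, -∞, -∞, 0, -20, -21]
  [-∞, -∞, -∞, -∞, 0, -1]
  [-12, 10, 8, 4, -16, 0]
D(6):
  [0, 5, 3, -1, -4, -5]
  [-32, 0, -12, -16, -36, -37]
  [-20, 2, 0, -4, -24, -25]
  [-16, -11, -13, 0, -20, -21]
  [-13, 9, 7, 3, 0, -1]
  [-12, 10, 8, 4, -16, 0]
Answer: C* = [[0, 5, 3, -1, -4, -5], [-32, 0, -12, -16, -36, -37], [-20, 2, 0, -4, -24, -25], [-16, -11, -13, 0, -20, -21], [-13, 9, 7, 3, 0, -1], [-12, 10, 8, 4, -16, 0]]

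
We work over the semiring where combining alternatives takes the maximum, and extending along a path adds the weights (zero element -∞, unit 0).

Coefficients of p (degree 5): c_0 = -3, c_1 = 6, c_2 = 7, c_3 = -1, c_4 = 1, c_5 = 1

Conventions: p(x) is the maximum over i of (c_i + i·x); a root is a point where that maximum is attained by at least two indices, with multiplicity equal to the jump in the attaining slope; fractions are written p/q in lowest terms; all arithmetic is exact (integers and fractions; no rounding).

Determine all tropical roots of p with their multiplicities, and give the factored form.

hull edge (i=0, c=-3) to (i=1, c=6): slope 9, span 1
hull edge (i=1, c=6) to (i=2, c=7): slope 1, span 1
hull edge (i=2, c=7) to (i=5, c=1): slope -2, span 3
Factored form: p(x) = 1 ⊗ (x ⊕ (-9)) ⊗ (x ⊕ (-1)) ⊗ (x ⊕ 2) ⊗ (x ⊕ 2) ⊗ (x ⊕ 2)
Answer: roots = -9 (mult 1), -1 (mult 1), 2 (mult 3)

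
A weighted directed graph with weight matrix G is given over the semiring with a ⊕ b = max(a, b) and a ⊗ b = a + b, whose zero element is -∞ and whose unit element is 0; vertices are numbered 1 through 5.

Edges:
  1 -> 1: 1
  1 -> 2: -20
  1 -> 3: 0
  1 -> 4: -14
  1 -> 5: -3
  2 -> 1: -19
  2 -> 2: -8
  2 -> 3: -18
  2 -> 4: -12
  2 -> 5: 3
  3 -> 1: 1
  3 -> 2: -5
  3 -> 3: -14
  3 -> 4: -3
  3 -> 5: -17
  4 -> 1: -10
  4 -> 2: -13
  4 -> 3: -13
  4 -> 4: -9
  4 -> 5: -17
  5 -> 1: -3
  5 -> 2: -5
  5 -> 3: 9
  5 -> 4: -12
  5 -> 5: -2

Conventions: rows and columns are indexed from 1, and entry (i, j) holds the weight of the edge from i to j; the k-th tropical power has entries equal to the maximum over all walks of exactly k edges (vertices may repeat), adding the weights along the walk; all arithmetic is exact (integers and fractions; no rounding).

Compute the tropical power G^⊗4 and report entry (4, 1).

G^⊗2:
  [2, -5, 6, -3, -2]
  [0, -2, 12, -9, 1]
  [2, -13, 1, -12, -2]
  [-9, -18, -8, -16, -10]
  [10, 4, 7, 6, -2]
G^⊗3:
  [7, 1, 7, 3, -1]
  [13, 7, 10, 9, 1]
  [3, -4, 7, -2, -1]
  [-7, -13, -1, -11, -12]
  [11, 2, 10, 4, 7]
G^⊗4:
  [8, 2, 8, 4, 4]
  [14, 5, 13, 7, 10]
  [8, 2, 8, 4, 0]
  [0, -6, -3, -4, -10]
  [12, 5, 16, 7, 8]
Key observation: the optimum is the walk 4->2->5->3->1, with weight (-13) + 3 + 9 + 1 = 0.
Optimal value attained by: walk 4->2->5->3->1.
Answer: (G^⊗4)[4][1] = 0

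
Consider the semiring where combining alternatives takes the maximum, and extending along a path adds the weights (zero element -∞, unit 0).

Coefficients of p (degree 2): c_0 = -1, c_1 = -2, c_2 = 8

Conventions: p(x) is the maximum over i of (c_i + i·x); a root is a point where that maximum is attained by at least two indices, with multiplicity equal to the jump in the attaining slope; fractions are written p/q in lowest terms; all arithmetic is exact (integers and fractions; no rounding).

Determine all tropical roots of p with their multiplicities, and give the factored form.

hull edge (i=0, c=-1) to (i=2, c=8): slope 9/2, span 2
Factored form: p(x) = 8 ⊗ (x ⊕ (-9/2)) ⊗ (x ⊕ (-9/2))
Answer: roots = -9/2 (mult 2)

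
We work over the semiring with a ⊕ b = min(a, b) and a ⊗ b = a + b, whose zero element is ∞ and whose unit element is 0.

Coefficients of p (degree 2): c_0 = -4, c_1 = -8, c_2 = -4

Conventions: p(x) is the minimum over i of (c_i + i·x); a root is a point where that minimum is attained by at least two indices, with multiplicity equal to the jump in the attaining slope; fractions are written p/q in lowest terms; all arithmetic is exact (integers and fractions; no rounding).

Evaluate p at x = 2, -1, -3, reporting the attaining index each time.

p(2) = min(-4+0·2=-4, -8+1·2=-6, -4+2·2=0) = -6 (attained by i=1)
p(-1) = min(-4+0·(-1)=-4, -8+1·(-1)=-9, -4+2·(-1)=-6) = -9 (attained by i=1)
p(-3) = min(-4+0·(-3)=-4, -8+1·(-3)=-11, -4+2·(-3)=-10) = -11 (attained by i=1)
Answer: p(2) = -6; p(-1) = -9; p(-3) = -11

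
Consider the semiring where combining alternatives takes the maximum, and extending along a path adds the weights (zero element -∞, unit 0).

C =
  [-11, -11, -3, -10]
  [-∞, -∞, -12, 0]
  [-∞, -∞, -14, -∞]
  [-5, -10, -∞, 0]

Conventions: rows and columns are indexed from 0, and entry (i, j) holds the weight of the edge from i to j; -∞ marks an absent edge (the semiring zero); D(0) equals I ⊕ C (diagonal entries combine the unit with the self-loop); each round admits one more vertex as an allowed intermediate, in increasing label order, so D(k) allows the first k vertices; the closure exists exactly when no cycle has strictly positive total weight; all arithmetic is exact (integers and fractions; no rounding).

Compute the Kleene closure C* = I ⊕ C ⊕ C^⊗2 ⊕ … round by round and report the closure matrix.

D(0):
  [0, -11, -3, -10]
  [-∞, 0, -12, 0]
  [-∞, -∞, 0, -∞]
  [-5, -10, -∞, 0]
D(1):
  [0, -11, -3, -10]
  [-∞, 0, -12, 0]
  [-∞, -∞, 0, -∞]
  [-5, -10, -8, 0]
D(2):
  [0, -11, -3, -10]
  [-∞, 0, -12, 0]
  [-∞, -∞, 0, -∞]
  [-5, -10, -8, 0]
D(3):
  [0, -11, -3, -10]
  [-∞, 0, -12, 0]
  [-∞, -∞, 0, -∞]
  [-5, -10, -8, 0]
D(4):
  [0, -11, -3, -10]
  [-5, 0, -8, 0]
  [-∞, -∞, 0, -∞]
  [-5, -10, -8, 0]
Answer: C* = [[0, -11, -3, -10], [-5, 0, -8, 0], [-∞, -∞, 0, -∞], [-5, -10, -8, 0]]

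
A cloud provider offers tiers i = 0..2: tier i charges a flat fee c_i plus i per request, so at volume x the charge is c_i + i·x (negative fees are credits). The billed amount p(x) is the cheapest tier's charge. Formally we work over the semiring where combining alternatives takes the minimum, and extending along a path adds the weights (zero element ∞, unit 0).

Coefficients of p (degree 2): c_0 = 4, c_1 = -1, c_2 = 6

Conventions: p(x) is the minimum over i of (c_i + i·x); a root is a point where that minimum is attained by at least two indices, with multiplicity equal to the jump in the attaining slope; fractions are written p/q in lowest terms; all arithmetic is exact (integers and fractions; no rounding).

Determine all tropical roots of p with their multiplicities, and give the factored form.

hull edge (i=0, c=4) to (i=1, c=-1): slope -5, span 1
hull edge (i=1, c=-1) to (i=2, c=6): slope 7, span 1
Factored form: p(x) = 6 ⊗ (x ⊕ (-7)) ⊗ (x ⊕ 5)
Answer: roots = -7 (mult 1), 5 (mult 1)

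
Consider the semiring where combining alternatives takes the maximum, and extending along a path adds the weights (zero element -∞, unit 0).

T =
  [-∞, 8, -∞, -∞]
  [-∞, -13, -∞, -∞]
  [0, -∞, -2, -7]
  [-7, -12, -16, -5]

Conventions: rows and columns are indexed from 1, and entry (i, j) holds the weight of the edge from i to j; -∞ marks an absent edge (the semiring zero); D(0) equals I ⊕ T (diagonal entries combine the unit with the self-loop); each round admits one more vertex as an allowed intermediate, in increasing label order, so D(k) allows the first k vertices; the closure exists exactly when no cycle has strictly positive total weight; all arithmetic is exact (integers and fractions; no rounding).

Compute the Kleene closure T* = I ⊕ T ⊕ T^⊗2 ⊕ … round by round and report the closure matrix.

D(0):
  [0, 8, -∞, -∞]
  [-∞, 0, -∞, -∞]
  [0, -∞, 0, -7]
  [-7, -12, -16, 0]
D(1):
  [0, 8, -∞, -∞]
  [-∞, 0, -∞, -∞]
  [0, 8, 0, -7]
  [-7, 1, -16, 0]
D(2):
  [0, 8, -∞, -∞]
  [-∞, 0, -∞, -∞]
  [0, 8, 0, -7]
  [-7, 1, -16, 0]
D(3):
  [0, 8, -∞, -∞]
  [-∞, 0, -∞, -∞]
  [0, 8, 0, -7]
  [-7, 1, -16, 0]
D(4):
  [0, 8, -∞, -∞]
  [-∞, 0, -∞, -∞]
  [0, 8, 0, -7]
  [-7, 1, -16, 0]
Answer: T* = [[0, 8, -∞, -∞], [-∞, 0, -∞, -∞], [0, 8, 0, -7], [-7, 1, -16, 0]]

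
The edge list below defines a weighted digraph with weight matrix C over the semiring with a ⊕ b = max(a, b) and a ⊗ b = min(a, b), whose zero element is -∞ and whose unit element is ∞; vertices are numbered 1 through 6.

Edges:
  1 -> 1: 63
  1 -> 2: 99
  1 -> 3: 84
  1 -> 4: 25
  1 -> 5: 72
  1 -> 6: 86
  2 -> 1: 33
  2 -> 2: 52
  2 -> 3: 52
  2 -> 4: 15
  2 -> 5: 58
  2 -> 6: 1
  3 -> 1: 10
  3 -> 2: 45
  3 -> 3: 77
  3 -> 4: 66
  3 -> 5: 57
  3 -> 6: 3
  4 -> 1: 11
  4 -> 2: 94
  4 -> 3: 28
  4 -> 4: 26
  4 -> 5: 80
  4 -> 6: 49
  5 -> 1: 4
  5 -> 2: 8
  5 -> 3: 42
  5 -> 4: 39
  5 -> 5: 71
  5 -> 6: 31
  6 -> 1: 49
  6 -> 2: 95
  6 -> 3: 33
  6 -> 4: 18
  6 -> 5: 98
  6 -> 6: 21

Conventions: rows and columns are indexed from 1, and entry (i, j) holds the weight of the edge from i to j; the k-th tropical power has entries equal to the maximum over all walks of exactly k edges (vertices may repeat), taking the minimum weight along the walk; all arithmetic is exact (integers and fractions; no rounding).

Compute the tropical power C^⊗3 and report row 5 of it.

C^⊗2:
  [63, 86, 77, 66, 86, 63]
  [33, 52, 52, 52, 58, 33]
  [33, 66, 77, 66, 66, 49]
  [49, 52, 52, 39, 71, 31]
  [31, 42, 42, 42, 71, 39]
  [49, 52, 52, 39, 71, 49]
C^⊗3:
  [63, 66, 77, 66, 71, 63]
  [33, 52, 52, 52, 58, 49]
  [49, 66, 77, 66, 66, 49]
  [49, 52, 52, 52, 71, 49]
  [39, 42, 42, 42, 71, 42]
  [49, 52, 52, 52, 71, 49]
Answer: row 5 of C^⊗3 = [39, 42, 42, 42, 71, 42]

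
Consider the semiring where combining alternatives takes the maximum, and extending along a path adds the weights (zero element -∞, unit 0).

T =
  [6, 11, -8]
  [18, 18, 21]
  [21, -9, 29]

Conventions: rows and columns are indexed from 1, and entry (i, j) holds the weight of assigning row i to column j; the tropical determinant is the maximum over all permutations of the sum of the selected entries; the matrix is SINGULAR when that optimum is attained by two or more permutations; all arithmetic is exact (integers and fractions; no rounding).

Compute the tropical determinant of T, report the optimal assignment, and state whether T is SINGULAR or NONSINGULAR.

σ = (1, 2, 3): 6 + 18 + 29 = 53
σ = (1, 3, 2): 6 + 21 + (-9) = 18
σ = (2, 1, 3): 11 + 18 + 29 = 58
σ = (2, 3, 1): 11 + 21 + 21 = 53
σ = (3, 1, 2): (-8) + 18 + (-9) = 1
σ = (3, 2, 1): (-8) + 18 + 21 = 31
Optimal value attained by: σ = (2, 1, 3).
Answer: det⊕(T) = 58; verdict: NONSINGULAR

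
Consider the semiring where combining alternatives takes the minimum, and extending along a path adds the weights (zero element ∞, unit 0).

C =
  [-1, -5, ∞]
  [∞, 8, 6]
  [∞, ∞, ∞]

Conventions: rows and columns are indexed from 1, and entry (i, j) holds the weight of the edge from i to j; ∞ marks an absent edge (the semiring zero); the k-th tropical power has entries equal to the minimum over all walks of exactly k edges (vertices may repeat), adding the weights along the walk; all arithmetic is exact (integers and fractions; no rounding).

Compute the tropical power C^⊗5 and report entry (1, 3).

C^⊗2:
  [-2, -6, 1]
  [∞, 16, 14]
  [∞, ∞, ∞]
C^⊗3:
  [-3, -7, 0]
  [∞, 24, 22]
  [∞, ∞, ∞]
C^⊗4:
  [-4, -8, -1]
  [∞, 32, 30]
  [∞, ∞, ∞]
C^⊗5:
  [-5, -9, -2]
  [∞, 40, 38]
  [∞, ∞, ∞]
Key observation: the optimum is the walk 1->1->1->1->2->3, with weight (-1) + (-1) + (-1) + (-5) + 6 = -2.
Optimal value attained by: walk 1->1->1->1->2->3.
Answer: (C^⊗5)[1][3] = -2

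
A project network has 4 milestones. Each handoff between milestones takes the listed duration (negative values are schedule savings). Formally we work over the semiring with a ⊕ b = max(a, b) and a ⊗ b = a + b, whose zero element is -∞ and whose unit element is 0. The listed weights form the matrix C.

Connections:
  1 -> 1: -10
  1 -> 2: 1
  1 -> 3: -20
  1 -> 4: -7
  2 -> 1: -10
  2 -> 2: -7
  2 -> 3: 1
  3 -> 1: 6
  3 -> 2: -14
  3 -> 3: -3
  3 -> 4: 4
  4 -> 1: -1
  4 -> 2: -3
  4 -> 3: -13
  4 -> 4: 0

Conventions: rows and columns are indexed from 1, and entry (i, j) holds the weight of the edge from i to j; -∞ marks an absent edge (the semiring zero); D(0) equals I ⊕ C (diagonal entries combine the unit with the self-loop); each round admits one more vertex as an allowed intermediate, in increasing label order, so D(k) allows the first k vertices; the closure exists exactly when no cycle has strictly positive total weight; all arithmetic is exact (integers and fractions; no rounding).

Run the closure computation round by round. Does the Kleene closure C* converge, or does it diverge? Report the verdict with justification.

D(0):
  [0, 1, -20, -7]
  [-10, 0, 1, -∞]
  [6, -14, 0, 4]
  [-1, -3, -13, 0]
D(1):
  [0, 1, -20, -7]
  [-10, 0, 1, -17]
  [6, 7, 0, 4]
  [-1, 0, -13, 0]
Detection: at round 2, diagonal entry (3, 3) turns strictly positive.
Key observation: the cycle 3->1->2->3 has total weight 6 + 1 + 1, which is strictly positive.
Answer: DIVERGES — positive cycle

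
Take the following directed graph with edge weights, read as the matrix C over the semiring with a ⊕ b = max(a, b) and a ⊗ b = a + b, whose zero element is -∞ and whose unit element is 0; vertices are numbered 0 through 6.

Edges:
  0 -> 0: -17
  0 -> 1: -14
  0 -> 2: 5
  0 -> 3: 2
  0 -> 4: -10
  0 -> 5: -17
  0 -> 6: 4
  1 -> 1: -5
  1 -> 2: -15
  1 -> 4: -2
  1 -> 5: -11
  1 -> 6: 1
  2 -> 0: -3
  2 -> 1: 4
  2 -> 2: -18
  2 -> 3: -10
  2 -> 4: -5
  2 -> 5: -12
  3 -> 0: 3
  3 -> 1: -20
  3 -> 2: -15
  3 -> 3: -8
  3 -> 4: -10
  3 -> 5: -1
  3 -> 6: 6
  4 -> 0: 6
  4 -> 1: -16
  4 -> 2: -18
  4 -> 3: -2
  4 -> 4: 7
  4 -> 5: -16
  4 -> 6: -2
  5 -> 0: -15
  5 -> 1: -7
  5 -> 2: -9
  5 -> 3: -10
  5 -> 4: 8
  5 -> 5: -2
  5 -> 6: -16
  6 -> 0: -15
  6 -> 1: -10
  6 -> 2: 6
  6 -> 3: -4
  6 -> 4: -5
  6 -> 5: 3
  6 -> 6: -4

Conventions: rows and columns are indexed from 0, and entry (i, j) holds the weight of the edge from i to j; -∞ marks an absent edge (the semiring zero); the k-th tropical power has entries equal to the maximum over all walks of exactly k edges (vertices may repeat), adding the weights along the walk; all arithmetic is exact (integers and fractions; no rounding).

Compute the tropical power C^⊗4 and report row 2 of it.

C^⊗2:
  [5, 9, 10, 0, 0, 7, 8]
  [4, -9, 7, -3, 5, 4, -3]
  [1, -1, 2, -1, 2, -7, 5]
  [-4, -4, 12, 5, 7, 9, 7]
  [13, -8, 11, 8, 14, 1, 10]
  [14, -5, -10, 6, 15, -4, 6]
  [3, 10, 2, -4, 11, 1, 2]
C^⊗3:
  [7, 14, 14, 7, 15, 11, 10]
  [11, 11, 9, 6, 12, 2, 8]
  [8, 6, 11, 3, 9, 8, 5]
  [13, 16, 13, 5, 17, 10, 11]
  [20, 15, 18, 15, 21, 13, 17]
  [21, 0, 19, 16, 22, 9, 18]
  [17, 6, 8, 9, 18, 5, 11]
C^⊗4:
  [21, 18, 16, 13, 22, 13, 15]
  [18, 13, 16, 13, 19, 11, 15]
  [15, 15, 13, 10, 16, 8, 12]
  [23, 17, 18, 15, 24, 14, 17]
  [27, 22, 25, 22, 28, 20, 24]
  [28, 23, 26, 23, 29, 21, 25]
  [24, 12, 22, 19, 25, 14, 21]
Answer: row 2 of C^⊗4 = [15, 15, 13, 10, 16, 8, 12]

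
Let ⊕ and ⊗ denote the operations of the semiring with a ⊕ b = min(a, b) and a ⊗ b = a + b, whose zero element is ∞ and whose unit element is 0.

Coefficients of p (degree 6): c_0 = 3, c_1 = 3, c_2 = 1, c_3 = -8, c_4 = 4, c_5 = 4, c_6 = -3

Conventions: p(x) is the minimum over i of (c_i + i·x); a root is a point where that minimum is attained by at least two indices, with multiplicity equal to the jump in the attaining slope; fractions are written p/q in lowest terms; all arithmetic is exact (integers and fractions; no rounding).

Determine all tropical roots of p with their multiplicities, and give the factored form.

hull edge (i=0, c=3) to (i=3, c=-8): slope -11/3, span 3
hull edge (i=3, c=-8) to (i=6, c=-3): slope 5/3, span 3
Factored form: p(x) = -3 ⊗ (x ⊕ (-5/3)) ⊗ (x ⊕ (-5/3)) ⊗ (x ⊕ (-5/3)) ⊗ (x ⊕ 11/3) ⊗ (x ⊕ 11/3) ⊗ (x ⊕ 11/3)
Answer: roots = -5/3 (mult 3), 11/3 (mult 3)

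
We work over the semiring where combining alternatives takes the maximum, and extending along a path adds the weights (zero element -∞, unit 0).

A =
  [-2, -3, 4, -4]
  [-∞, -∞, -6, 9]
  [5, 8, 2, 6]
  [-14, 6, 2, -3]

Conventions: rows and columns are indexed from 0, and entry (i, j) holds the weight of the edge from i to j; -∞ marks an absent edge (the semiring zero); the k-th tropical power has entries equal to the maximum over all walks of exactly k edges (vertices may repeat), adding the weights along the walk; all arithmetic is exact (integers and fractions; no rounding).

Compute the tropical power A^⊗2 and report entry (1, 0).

A^⊗2:
  [9, 12, 6, 10]
  [-1, 15, 11, 6]
  [7, 12, 9, 17]
  [7, 10, 4, 15]
Key observation: the optimum is the walk 1->2->0, with weight (-6) + 5 = -1.
Optimal value attained by: walk 1->2->0.
Answer: (A^⊗2)[1][0] = -1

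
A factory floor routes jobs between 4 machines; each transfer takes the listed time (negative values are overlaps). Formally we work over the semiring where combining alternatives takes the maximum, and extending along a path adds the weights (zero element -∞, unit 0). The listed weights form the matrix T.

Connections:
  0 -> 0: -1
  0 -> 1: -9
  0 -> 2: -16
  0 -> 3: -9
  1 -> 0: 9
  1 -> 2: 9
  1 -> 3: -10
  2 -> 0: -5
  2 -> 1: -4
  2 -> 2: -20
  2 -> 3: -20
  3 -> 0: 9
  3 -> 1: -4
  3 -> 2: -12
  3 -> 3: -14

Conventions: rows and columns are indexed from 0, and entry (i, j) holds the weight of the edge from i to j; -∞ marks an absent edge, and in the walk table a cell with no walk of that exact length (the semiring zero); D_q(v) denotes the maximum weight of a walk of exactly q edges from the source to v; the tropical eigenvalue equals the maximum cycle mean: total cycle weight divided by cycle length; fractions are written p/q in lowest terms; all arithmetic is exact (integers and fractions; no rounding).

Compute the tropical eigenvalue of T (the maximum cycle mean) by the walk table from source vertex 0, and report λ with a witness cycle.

q=0: [0, -∞, -∞, -∞]
q=1: [-1, -9, -16, -9]
q=2: [0, -10, 0, -10]
q=3: [-1, -4, -1, -9]
q=4: [5, -5, 5, -10]
Optimal cycle mean attained by: cycle 1->2->1, total 9 + (-4), length 2.
Answer: λ = 5/2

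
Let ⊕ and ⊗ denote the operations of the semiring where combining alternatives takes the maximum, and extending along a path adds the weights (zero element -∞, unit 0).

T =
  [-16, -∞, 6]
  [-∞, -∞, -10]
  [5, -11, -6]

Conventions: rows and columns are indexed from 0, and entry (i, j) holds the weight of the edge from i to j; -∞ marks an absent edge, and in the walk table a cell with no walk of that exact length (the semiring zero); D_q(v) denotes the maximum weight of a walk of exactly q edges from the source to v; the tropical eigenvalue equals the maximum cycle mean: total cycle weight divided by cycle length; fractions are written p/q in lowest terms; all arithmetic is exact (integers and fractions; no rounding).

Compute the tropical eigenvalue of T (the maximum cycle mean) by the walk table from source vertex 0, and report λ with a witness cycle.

q=0: [0, -∞, -∞]
q=1: [-16, -∞, 6]
q=2: [11, -5, 0]
q=3: [5, -11, 17]
Optimal cycle mean attained by: cycle 0->2->0, total 6 + 5, length 2.
Answer: λ = 11/2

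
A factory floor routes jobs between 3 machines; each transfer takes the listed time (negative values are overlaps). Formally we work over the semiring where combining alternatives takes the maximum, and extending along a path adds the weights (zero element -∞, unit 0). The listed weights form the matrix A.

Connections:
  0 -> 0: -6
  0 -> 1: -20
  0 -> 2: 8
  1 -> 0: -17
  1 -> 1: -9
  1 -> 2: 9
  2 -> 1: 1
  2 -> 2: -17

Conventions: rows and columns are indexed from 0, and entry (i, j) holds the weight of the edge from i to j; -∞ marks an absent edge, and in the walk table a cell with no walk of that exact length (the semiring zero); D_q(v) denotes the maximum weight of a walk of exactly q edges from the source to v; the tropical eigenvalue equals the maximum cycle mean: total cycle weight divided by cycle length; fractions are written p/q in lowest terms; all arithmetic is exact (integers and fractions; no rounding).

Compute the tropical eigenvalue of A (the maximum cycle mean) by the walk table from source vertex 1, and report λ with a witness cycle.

q=0: [-∞, 0, -∞]
q=1: [-17, -9, 9]
q=2: [-23, 10, 0]
q=3: [-7, 1, 19]
Optimal cycle mean attained by: cycle 1->2->1, total 9 + 1, length 2.
Answer: λ = 5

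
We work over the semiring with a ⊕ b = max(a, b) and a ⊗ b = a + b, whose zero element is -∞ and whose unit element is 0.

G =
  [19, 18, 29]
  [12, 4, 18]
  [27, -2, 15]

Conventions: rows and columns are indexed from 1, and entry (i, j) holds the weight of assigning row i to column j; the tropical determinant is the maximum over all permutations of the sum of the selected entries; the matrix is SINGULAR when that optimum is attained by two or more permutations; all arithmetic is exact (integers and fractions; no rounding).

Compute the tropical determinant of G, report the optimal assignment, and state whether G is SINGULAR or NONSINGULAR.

σ = (1, 2, 3): 19 + 4 + 15 = 38
σ = (1, 3, 2): 19 + 18 + (-2) = 35
σ = (2, 1, 3): 18 + 12 + 15 = 45
σ = (2, 3, 1): 18 + 18 + 27 = 63
σ = (3, 1, 2): 29 + 12 + (-2) = 39
σ = (3, 2, 1): 29 + 4 + 27 = 60
Optimal value attained by: σ = (2, 3, 1).
Answer: det⊕(G) = 63; verdict: NONSINGULAR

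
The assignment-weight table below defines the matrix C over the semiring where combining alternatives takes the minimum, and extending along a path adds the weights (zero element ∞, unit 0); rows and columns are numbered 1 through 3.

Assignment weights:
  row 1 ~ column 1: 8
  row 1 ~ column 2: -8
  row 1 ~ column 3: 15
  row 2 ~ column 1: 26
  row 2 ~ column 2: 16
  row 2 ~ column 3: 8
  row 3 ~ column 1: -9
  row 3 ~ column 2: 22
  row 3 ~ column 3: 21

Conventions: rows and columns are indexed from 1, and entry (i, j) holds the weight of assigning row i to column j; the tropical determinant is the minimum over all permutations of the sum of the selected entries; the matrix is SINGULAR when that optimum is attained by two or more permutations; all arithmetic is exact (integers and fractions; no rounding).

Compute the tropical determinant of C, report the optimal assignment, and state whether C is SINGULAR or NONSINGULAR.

σ = (1, 2, 3): 8 + 16 + 21 = 45
σ = (1, 3, 2): 8 + 8 + 22 = 38
σ = (2, 1, 3): (-8) + 26 + 21 = 39
σ = (2, 3, 1): (-8) + 8 + (-9) = -9
σ = (3, 1, 2): 15 + 26 + 22 = 63
σ = (3, 2, 1): 15 + 16 + (-9) = 22
Optimal value attained by: σ = (2, 3, 1).
Answer: det⊕(C) = -9; verdict: NONSINGULAR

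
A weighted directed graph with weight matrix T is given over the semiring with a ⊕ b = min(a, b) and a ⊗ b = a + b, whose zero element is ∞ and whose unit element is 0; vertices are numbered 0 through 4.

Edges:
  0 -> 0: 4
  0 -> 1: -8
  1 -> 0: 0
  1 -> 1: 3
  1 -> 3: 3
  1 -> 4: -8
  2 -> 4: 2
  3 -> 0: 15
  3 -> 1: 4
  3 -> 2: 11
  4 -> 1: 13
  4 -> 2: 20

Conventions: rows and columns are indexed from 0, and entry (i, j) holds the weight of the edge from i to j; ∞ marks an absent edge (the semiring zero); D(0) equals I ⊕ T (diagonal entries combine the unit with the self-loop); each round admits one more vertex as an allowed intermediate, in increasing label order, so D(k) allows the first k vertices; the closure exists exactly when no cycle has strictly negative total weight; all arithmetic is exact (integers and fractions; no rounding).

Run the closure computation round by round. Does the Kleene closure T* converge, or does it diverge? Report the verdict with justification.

D(0):
  [0, -8, ∞, ∞, ∞]
  [0, 0, ∞, 3, -8]
  [∞, ∞, 0, ∞, 2]
  [15, 4, 11, 0, ∞]
  [∞, 13, 20, ∞, 0]
Detection: at round 1, diagonal entry (1, 1) turns strictly negative.
Key observation: the cycle 1->0->1 has total weight 0 + (-8), which is strictly negative.
Answer: DIVERGES — negative cycle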